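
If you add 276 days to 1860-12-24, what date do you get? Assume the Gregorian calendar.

Dec has 31 days: +8 → Jan 1, 1861 (268 left).
Jan has 31 days: +31 → Feb 1, 1861 (237 left).
Feb has 28 days: +28 → Mar 1, 1861 (209 left).
Mar has 31 days: +31 → Apr 1, 1861 (178 left).
Apr has 30 days: +30 → May 1, 1861 (148 left).
May has 31 days: +31 → Jun 1, 1861 (117 left).
Jun has 30 days: +30 → Jul 1, 1861 (87 left).
Jul has 31 days: +31 → Aug 1, 1861 (56 left).
Aug has 31 days: +31 → Sep 1, 1861 (25 left).
+25 → Sep 26, 1861.

September 26, 1861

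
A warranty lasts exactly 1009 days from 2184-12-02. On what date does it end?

+365 (one year) → Dec 2, 2185 (644 left).
+365 (one year) → Dec 2, 2186 (279 left).
Dec has 31 days: +30 → Jan 1, 2187 (249 left).
Jan has 31 days: +31 → Feb 1, 2187 (218 left).
Feb has 28 days: +28 → Mar 1, 2187 (190 left).
Mar has 31 days: +31 → Apr 1, 2187 (159 left).
Apr has 30 days: +30 → May 1, 2187 (129 left).
May has 31 days: +31 → Jun 1, 2187 (98 left).
Jun has 30 days: +30 → Jul 1, 2187 (68 left).
Jul has 31 days: +31 → Aug 1, 2187 (37 left).
Aug has 31 days: +31 → Sep 1, 2187 (6 left).
+6 → Sep 7, 2187.

September 7, 2187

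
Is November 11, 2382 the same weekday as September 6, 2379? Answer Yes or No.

From Sep 6, 2379 to Nov 11, 2382 is 1162 days.
1162 mod 7 = 0, so they are the same weekday.
(Sep 6, 2379 is a Thursday; Nov 11, 2382 is a Thursday.)

Yes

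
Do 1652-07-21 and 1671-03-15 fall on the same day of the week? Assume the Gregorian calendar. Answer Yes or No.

From Jul 21, 1652 to Mar 15, 1671 is 6811 days.
6811 mod 7 = 0, so they are the same weekday.
(Jul 21, 1652 is a Sunday; Mar 15, 1671 is a Sunday.)

Yes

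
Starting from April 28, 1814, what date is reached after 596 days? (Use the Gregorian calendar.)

December 15, 1815

+365 (one year) → Apr 28, 1815 (231 left).
Apr has 30 days: +3 → May 1, 1815 (228 left).
May has 31 days: +31 → Jun 1, 1815 (197 left).
Jun has 30 days: +30 → Jul 1, 1815 (167 left).
Jul has 31 days: +31 → Aug 1, 1815 (136 left).
Aug has 31 days: +31 → Sep 1, 1815 (105 left).
Sep has 30 days: +30 → Oct 1, 1815 (75 left).
Oct has 31 days: +31 → Nov 1, 1815 (44 left).
Nov has 30 days: +30 → Dec 1, 1815 (14 left).
+14 → Dec 15, 1815.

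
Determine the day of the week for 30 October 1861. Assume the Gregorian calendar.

Doomsday rule: the anchor day for the 1800s is Friday. For year 61: 61÷12 = 5 r 1, and 1÷4 = 0, so 5+1+0 = 6.
Friday + 6 ≡ Thursday — that's 1861's doomsday.
In October the doomsday date is Oct 10.
Oct 30 is 20 days after Oct 10; 20 mod 7 = 6, so Thursday + 6 = Wednesday.

Wednesday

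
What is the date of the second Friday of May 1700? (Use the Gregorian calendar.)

May 14, 1700

May 1, 1700 is a Saturday.
The first Friday is therefore May 7 (6 days later).
The second Friday is 7 + 1×7 = May 14.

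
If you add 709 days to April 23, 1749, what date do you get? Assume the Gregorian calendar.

April 2, 1751

+365 (one year) → Apr 23, 1750 (344 left).
Apr has 30 days: +8 → May 1, 1750 (336 left).
May has 31 days: +31 → Jun 1, 1750 (305 left).
Jun has 30 days: +30 → Jul 1, 1750 (275 left).
Jul has 31 days: +31 → Aug 1, 1750 (244 left).
Aug has 31 days: +31 → Sep 1, 1750 (213 left).
Sep has 30 days: +30 → Oct 1, 1750 (183 left).
Oct has 31 days: +31 → Nov 1, 1750 (152 left).
Nov has 30 days: +30 → Dec 1, 1750 (122 left).
Dec has 31 days: +31 → Jan 1, 1751 (91 left).
Jan has 31 days: +31 → Feb 1, 1751 (60 left).
Feb has 28 days: +28 → Mar 1, 1751 (32 left).
Mar has 31 days: +31 → Apr 1, 1751 (1 left).
+1 → Apr 2, 1751.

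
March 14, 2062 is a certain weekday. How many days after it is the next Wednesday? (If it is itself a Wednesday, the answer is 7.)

1

Mar 14, 2062 is a Tuesday.
From Tuesday to the next Wednesday is 1 day.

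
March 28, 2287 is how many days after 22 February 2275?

Feb 22, 2275 → Feb 22, 2276: 365 days.
Feb 22, 2276 → Feb 22, 2277: 366 days (Feb 29, 2276 is in that span).
Feb 22, 2277 → Feb 22, 2278: 365 days.
Feb 22, 2278 → Feb 22, 2279: 365 days.
Feb 22, 2279 → Feb 22, 2280: 365 days.
Feb 22, 2280 → Feb 22, 2281: 366 days (Feb 29, 2280 is in that span).
Feb 22, 2281 → Feb 22, 2282: 365 days.
Feb 22, 2282 → Feb 22, 2283: 365 days.
Feb 22, 2283 → Feb 22, 2284: 365 days.
Feb 22, 2284 → Feb 22, 2285: 366 days (Feb 29, 2284 is in that span).
Feb 22, 2285 → Feb 22, 2286: 365 days.
Feb 22, 2286 → Mar 22, 2286: 28 days (February has 28).
Mar 22, 2286 → Apr 22, 2286: 31 days (March has 31).
Apr 22, 2286 → May 22, 2286: 30 days (April has 30).
May 22, 2286 → Jun 22, 2286: 31 days (May has 31).
Jun 22, 2286 → Jul 22, 2286: 30 days (June has 30).
Jul 22, 2286 → Aug 22, 2286: 31 days (July has 31).
Aug 22, 2286 → Sep 22, 2286: 31 days (August has 31).
Sep 22, 2286 → Oct 22, 2286: 30 days (September has 30).
Oct 22, 2286 → Nov 22, 2286: 31 days (October has 31).
Nov 22, 2286 → Dec 22, 2286: 30 days (November has 30).
Dec 22, 2286 → Jan 22, 2287: 31 days (December has 31).
Jan 22, 2287 → Feb 22, 2287: 31 days (January has 31).
Feb 22, 2287 → Mar 22, 2287: 28 days (February has 28).
Mar 22, 2287 → Mar 28, 2287: 6 days.
Total: 4417 days.

4417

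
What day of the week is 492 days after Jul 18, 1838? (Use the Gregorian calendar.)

Friday

First find the weekday of Jul 18, 1838. Doomsday rule: the anchor day for the 1800s is Friday. For year 38: 38÷12 = 3 r 2, and 2÷4 = 0, so 3+2+0 = 5.
Friday + 5 ≡ Wednesday — that's 1838's doomsday.
In July the doomsday date is Jul 11.
Jul 18 is 7 days after Jul 11; 7 mod 7 = 0, so Wednesday + 0 = Wednesday.
492 mod 7 = 2, so 492 days after a Wednesday is Wednesday + 2 = Friday.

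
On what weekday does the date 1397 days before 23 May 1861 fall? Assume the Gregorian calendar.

May 23, 1861 is a Thursday.
1397 mod 7 = 4, so 1397 days before a Thursday is Thursday − 4 = Sunday.

Sunday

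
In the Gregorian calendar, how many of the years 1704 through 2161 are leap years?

Multiples of 4 in [1704,2161]: 115.
Of those, multiples of 100: 4 (not leap unless ÷400).
Multiples of 400: 1.
Leap years = 115 − 4 + 1 = 112.

112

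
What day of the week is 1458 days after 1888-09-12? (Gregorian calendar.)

Friday

First find the weekday of Sep 12, 1888. Doomsday rule: the anchor day for the 1800s is Friday. For year 88: 88÷12 = 7 r 4, and 4÷4 = 1, so 7+4+1 = 12.
Friday + 12 ≡ Wednesday — that's 1888's doomsday.
In September the doomsday date is Sep 5.
Sep 12 is 7 days after Sep 5; 7 mod 7 = 0, so Wednesday + 0 = Wednesday.
1458 mod 7 = 2, so 1458 days after a Wednesday is Wednesday + 2 = Friday.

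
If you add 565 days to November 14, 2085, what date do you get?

June 2, 2087

+365 (one year) → Nov 14, 2086 (200 left).
Nov has 30 days: +17 → Dec 1, 2086 (183 left).
Dec has 31 days: +31 → Jan 1, 2087 (152 left).
Jan has 31 days: +31 → Feb 1, 2087 (121 left).
Feb has 28 days: +28 → Mar 1, 2087 (93 left).
Mar has 31 days: +31 → Apr 1, 2087 (62 left).
Apr has 30 days: +30 → May 1, 2087 (32 left).
May has 31 days: +31 → Jun 1, 2087 (1 left).
+1 → Jun 2, 2087.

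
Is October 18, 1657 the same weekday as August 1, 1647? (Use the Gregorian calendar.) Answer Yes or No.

Yes

From Aug 1, 1647 to Oct 18, 1657 is 3731 days.
3731 mod 7 = 0, so they are the same weekday.
(Aug 1, 1647 is a Thursday; Oct 18, 1657 is a Thursday.)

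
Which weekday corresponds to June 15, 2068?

Doomsday rule: the anchor day for the 2000s is Tuesday. For year 68: 68÷12 = 5 r 8, and 8÷4 = 2, so 5+8+2 = 15.
Tuesday + 15 ≡ Wednesday — that's 2068's doomsday.
In June the doomsday date is Jun 6.
Jun 15 is 9 days after Jun 6; 9 mod 7 = 2, so Wednesday + 2 = Friday.

Friday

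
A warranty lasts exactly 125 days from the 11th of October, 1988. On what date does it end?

February 13, 1989

Oct has 31 days: +21 → Nov 1, 1988 (104 left).
Nov has 30 days: +30 → Dec 1, 1988 (74 left).
Dec has 31 days: +31 → Jan 1, 1989 (43 left).
Jan has 31 days: +31 → Feb 1, 1989 (12 left).
+12 → Feb 13, 1989.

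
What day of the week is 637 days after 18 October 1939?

Wednesday

First find the weekday of Oct 18, 1939. Doomsday rule: the anchor day for the 1900s is Wednesday. For year 39: 39÷12 = 3 r 3, and 3÷4 = 0, so 3+3+0 = 6.
Wednesday + 6 ≡ Tuesday — that's 1939's doomsday.
In October the doomsday date is Oct 10.
Oct 18 is 8 days after Oct 10; 8 mod 7 = 1, so Tuesday + 1 = Wednesday.
637 mod 7 = 0, so 637 days after a Wednesday is Wednesday + 0 = Wednesday.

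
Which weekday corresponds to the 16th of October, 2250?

Wednesday

Doomsday rule: the anchor day for the 2200s is Friday. For year 50: 50÷12 = 4 r 2, and 2÷4 = 0, so 4+2+0 = 6.
Friday + 6 ≡ Thursday — that's 2250's doomsday.
In October the doomsday date is Oct 10.
Oct 16 is 6 days after Oct 10; 6 mod 7 = 6, so Thursday + 6 = Wednesday.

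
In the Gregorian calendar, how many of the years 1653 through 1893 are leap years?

Multiples of 4 in [1653,1893]: 60.
Of those, multiples of 100: 2 (not leap unless ÷400).
Multiples of 400: 0.
Leap years = 60 − 2 + 0 = 58.

58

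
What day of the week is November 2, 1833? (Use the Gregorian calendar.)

January 1, 1833 is a Tuesday.
Jan 1, 1833 → Feb 1, 1833: 31 days (January has 31).
Feb 1, 1833 → Mar 1, 1833: 28 days (February has 28).
Mar 1, 1833 → Apr 1, 1833: 31 days (March has 31).
Apr 1, 1833 → May 1, 1833: 30 days (April has 30).
May 1, 1833 → Jun 1, 1833: 31 days (May has 31).
Jun 1, 1833 → Jul 1, 1833: 30 days (June has 30).
Jul 1, 1833 → Aug 1, 1833: 31 days (July has 31).
Aug 1, 1833 → Sep 1, 1833: 31 days (August has 31).
Sep 1, 1833 → Oct 1, 1833: 30 days (September has 30).
Oct 1, 1833 → Nov 1, 1833: 31 days (October has 31).
Nov 1, 1833 → Nov 2, 1833: 1 days.
Total: 305 days.
305 mod 7 = 4, so Tuesday + 4 = Saturday.

Saturday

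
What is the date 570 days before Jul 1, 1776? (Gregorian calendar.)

−366 (one year; includes Feb 29, 1776) → Jul 1, 1775 (204 left).
−1 → Jun 30, 1775 (end of Jun, 30 days; 203 left).
−30 → May 31, 1775 (end of May, 31 days; 173 left).
−31 → Apr 30, 1775 (end of Apr, 30 days; 142 left).
−30 → Mar 31, 1775 (end of Mar, 31 days; 112 left).
−31 → Feb 28, 1775 (end of Feb, 28 days; 81 left).
−28 → Jan 31, 1775 (end of Jan, 31 days; 53 left).
−31 → Dec 31, 1774 (end of Dec, 31 days; 22 left).
−22 → Dec 9, 1774.

December 9, 1774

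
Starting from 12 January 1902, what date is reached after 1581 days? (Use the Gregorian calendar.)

May 12, 1906

+365 (one year) → Jan 12, 1903 (1216 left).
+365 (one year) → Jan 12, 1904 (851 left).
+366 (one year; includes Feb 29, 1904) → Jan 12, 1905 (485 left).
+365 (one year) → Jan 12, 1906 (120 left).
Jan has 31 days: +20 → Feb 1, 1906 (100 left).
Feb has 28 days: +28 → Mar 1, 1906 (72 left).
Mar has 31 days: +31 → Apr 1, 1906 (41 left).
Apr has 30 days: +30 → May 1, 1906 (11 left).
+11 → May 12, 1906.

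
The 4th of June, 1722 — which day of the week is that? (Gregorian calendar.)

Thursday

Doomsday rule: the anchor day for the 1700s is Sunday. For year 22: 22÷12 = 1 r 10, and 10÷4 = 2, so 1+10+2 = 13.
Sunday + 13 ≡ Saturday — that's 1722's doomsday.
In June the doomsday date is Jun 6.
Jun 4 is 2 days before Jun 6; 2 mod 7 = 2, so Saturday − 2 = Thursday.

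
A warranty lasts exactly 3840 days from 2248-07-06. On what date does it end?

+365 (one year) → Jul 6, 2249 (3475 left).
+365 (one year) → Jul 6, 2250 (3110 left).
+365 (one year) → Jul 6, 2251 (2745 left).
+366 (one year; includes Feb 29, 2252) → Jul 6, 2252 (2379 left).
+365 (one year) → Jul 6, 2253 (2014 left).
+365 (one year) → Jul 6, 2254 (1649 left).
+365 (one year) → Jul 6, 2255 (1284 left).
+366 (one year; includes Feb 29, 2256) → Jul 6, 2256 (918 left).
+365 (one year) → Jul 6, 2257 (553 left).
+365 (one year) → Jul 6, 2258 (188 left).
Jul has 31 days: +26 → Aug 1, 2258 (162 left).
Aug has 31 days: +31 → Sep 1, 2258 (131 left).
Sep has 30 days: +30 → Oct 1, 2258 (101 left).
Oct has 31 days: +31 → Nov 1, 2258 (70 left).
Nov has 30 days: +30 → Dec 1, 2258 (40 left).
Dec has 31 days: +31 → Jan 1, 2259 (9 left).
+9 → Jan 10, 2259.

January 10, 2259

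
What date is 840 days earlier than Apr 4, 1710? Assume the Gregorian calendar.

−365 (one year) → Apr 4, 1709 (475 left).
−365 (one year) → Apr 4, 1708 (110 left).
−4 → Mar 31, 1708 (end of Mar, 31 days; 106 left).
−31 → Feb 29, 1708 (end of Feb, 29 days; 75 left).
−29 → Jan 31, 1708 (end of Jan, 31 days; 46 left).
−31 → Dec 31, 1707 (end of Dec, 31 days; 15 left).
−15 → Dec 16, 1707.

December 16, 1707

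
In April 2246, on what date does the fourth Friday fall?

April 1, 2246 is a Wednesday.
The first Friday is therefore April 3 (2 days later).
The fourth Friday is 3 + 3×7 = April 24.

April 24, 2246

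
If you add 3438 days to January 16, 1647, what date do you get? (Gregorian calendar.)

+365 (one year) → Jan 16, 1648 (3073 left).
+366 (one year; includes Feb 29, 1648) → Jan 16, 1649 (2707 left).
+365 (one year) → Jan 16, 1650 (2342 left).
+365 (one year) → Jan 16, 1651 (1977 left).
+365 (one year) → Jan 16, 1652 (1612 left).
+366 (one year; includes Feb 29, 1652) → Jan 16, 1653 (1246 left).
+365 (one year) → Jan 16, 1654 (881 left).
+365 (one year) → Jan 16, 1655 (516 left).
+365 (one year) → Jan 16, 1656 (151 left).
Jan has 31 days: +16 → Feb 1, 1656 (135 left).
Feb has 29 days: +29 → Mar 1, 1656 (106 left).
Mar has 31 days: +31 → Apr 1, 1656 (75 left).
Apr has 30 days: +30 → May 1, 1656 (45 left).
May has 31 days: +31 → Jun 1, 1656 (14 left).
+14 → Jun 15, 1656.

June 15, 1656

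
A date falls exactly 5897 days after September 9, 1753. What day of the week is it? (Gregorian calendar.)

Wednesday

First find the weekday of Sep 9, 1753. Doomsday rule: the anchor day for the 1700s is Sunday. For year 53: 53÷12 = 4 r 5, and 5÷4 = 1, so 4+5+1 = 10.
Sunday + 10 ≡ Wednesday — that's 1753's doomsday.
In September the doomsday date is Sep 5.
Sep 9 is 4 days after Sep 5; 4 mod 7 = 4, so Wednesday + 4 = Sunday.
5897 mod 7 = 3, so 5897 days after a Sunday is Sunday + 3 = Wednesday.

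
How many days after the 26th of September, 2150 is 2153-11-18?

Sep 26, 2150 → Sep 26, 2151: 365 days.
Sep 26, 2151 → Sep 26, 2152: 366 days (Feb 29, 2152 is in that span).
Sep 26, 2152 → Sep 26, 2153: 365 days.
Sep 26, 2153 → Oct 26, 2153: 30 days (September has 30).
Oct 26, 2153 → Nov 18, 2153: 23 days.
Total: 1149 days.

1149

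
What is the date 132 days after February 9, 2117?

June 21, 2117

Feb has 28 days: +20 → Mar 1, 2117 (112 left).
Mar has 31 days: +31 → Apr 1, 2117 (81 left).
Apr has 30 days: +30 → May 1, 2117 (51 left).
May has 31 days: +31 → Jun 1, 2117 (20 left).
+20 → Jun 21, 2117.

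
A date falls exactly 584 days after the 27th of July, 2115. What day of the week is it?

Tuesday

Jul 27, 2115 is a Saturday.
584 mod 7 = 3, so 584 days after a Saturday is Saturday + 3 = Tuesday.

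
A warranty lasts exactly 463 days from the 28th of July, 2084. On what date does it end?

November 3, 2085

+365 (one year) → Jul 28, 2085 (98 left).
Jul has 31 days: +4 → Aug 1, 2085 (94 left).
Aug has 31 days: +31 → Sep 1, 2085 (63 left).
Sep has 30 days: +30 → Oct 1, 2085 (33 left).
Oct has 31 days: +31 → Nov 1, 2085 (2 left).
+2 → Nov 3, 2085.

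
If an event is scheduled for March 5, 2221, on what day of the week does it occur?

January 1, 2221 is a Monday.
Jan 1, 2221 → Feb 1, 2221: 31 days (January has 31).
Feb 1, 2221 → Mar 1, 2221: 28 days (February has 28).
Mar 1, 2221 → Mar 5, 2221: 4 days.
Total: 63 days.
63 mod 7 = 0, so Monday + 0 = Monday.

Monday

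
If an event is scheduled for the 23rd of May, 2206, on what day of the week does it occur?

Doomsday rule: the anchor day for the 2200s is Friday. For year 06: 6÷12 = 0 r 6, and 6÷4 = 1, so 0+6+1 = 7.
Friday + 7 ≡ Friday — that's 2206's doomsday.
In May the doomsday date is May 9.
May 23 is 14 days after May 9; 14 mod 7 = 0, so Friday + 0 = Friday.

Friday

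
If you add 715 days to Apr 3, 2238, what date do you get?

+365 (one year) → Apr 3, 2239 (350 left).
Apr has 30 days: +28 → May 1, 2239 (322 left).
May has 31 days: +31 → Jun 1, 2239 (291 left).
Jun has 30 days: +30 → Jul 1, 2239 (261 left).
Jul has 31 days: +31 → Aug 1, 2239 (230 left).
Aug has 31 days: +31 → Sep 1, 2239 (199 left).
Sep has 30 days: +30 → Oct 1, 2239 (169 left).
Oct has 31 days: +31 → Nov 1, 2239 (138 left).
Nov has 30 days: +30 → Dec 1, 2239 (108 left).
Dec has 31 days: +31 → Jan 1, 2240 (77 left).
Jan has 31 days: +31 → Feb 1, 2240 (46 left).
Feb has 29 days: +29 → Mar 1, 2240 (17 left).
+17 → Mar 18, 2240.

March 18, 2240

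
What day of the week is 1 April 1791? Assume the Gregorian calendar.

Friday

Doomsday rule: the anchor day for the 1700s is Sunday. For year 91: 91÷12 = 7 r 7, and 7÷4 = 1, so 7+7+1 = 15.
Sunday + 15 ≡ Monday — that's 1791's doomsday.
In April the doomsday date is Apr 4.
Apr 1 is 3 days before Apr 4; 3 mod 7 = 3, so Monday − 3 = Friday.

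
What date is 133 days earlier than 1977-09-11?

May 1, 1977

−11 → Aug 31, 1977 (end of Aug, 31 days; 122 left).
−31 → Jul 31, 1977 (end of Jul, 31 days; 91 left).
−31 → Jun 30, 1977 (end of Jun, 30 days; 60 left).
−30 → May 31, 1977 (end of May, 31 days; 30 left).
−30 → May 1, 1977.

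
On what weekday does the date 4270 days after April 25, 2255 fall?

Wednesday

Apr 25, 2255 is a Wednesday.
4270 mod 7 = 0, so 4270 days after a Wednesday is Wednesday + 0 = Wednesday.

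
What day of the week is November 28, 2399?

Sunday

Doomsday rule: the anchor day for the 2300s is Wednesday. For year 99: 99÷12 = 8 r 3, and 3÷4 = 0, so 8+3+0 = 11.
Wednesday + 11 ≡ Sunday — that's 2399's doomsday.
In November the doomsday date is Nov 7.
Nov 28 is 21 days after Nov 7; 21 mod 7 = 0, so Sunday + 0 = Sunday.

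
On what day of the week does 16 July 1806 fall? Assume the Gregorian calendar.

Doomsday rule: the anchor day for the 1800s is Friday. For year 06: 6÷12 = 0 r 6, and 6÷4 = 1, so 0+6+1 = 7.
Friday + 7 ≡ Friday — that's 1806's doomsday.
In July the doomsday date is Jul 11.
Jul 16 is 5 days after Jul 11; 5 mod 7 = 5, so Friday + 5 = Wednesday.

Wednesday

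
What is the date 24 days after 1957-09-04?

September 28, 1957

+24 → Sep 28, 1957.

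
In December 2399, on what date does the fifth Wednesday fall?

December 29, 2399

December 1, 2399 is a Wednesday.
The first Wednesday is therefore December 1 (same day).
The fifth Wednesday is 1 + 4×7 = December 29.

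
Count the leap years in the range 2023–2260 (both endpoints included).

Multiples of 4 in [2023,2260]: 60.
Of those, multiples of 100: 2 (not leap unless ÷400).
Multiples of 400: 0.
Leap years = 60 − 2 + 0 = 58.

58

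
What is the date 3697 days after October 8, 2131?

+366 (one year; includes Feb 29, 2132) → Oct 8, 2132 (3331 left).
+365 (one year) → Oct 8, 2133 (2966 left).
+365 (one year) → Oct 8, 2134 (2601 left).
+365 (one year) → Oct 8, 2135 (2236 left).
+366 (one year; includes Feb 29, 2136) → Oct 8, 2136 (1870 left).
+365 (one year) → Oct 8, 2137 (1505 left).
+365 (one year) → Oct 8, 2138 (1140 left).
+365 (one year) → Oct 8, 2139 (775 left).
+366 (one year; includes Feb 29, 2140) → Oct 8, 2140 (409 left).
+365 (one year) → Oct 8, 2141 (44 left).
Oct has 31 days: +24 → Nov 1, 2141 (20 left).
+20 → Nov 21, 2141.

November 21, 2141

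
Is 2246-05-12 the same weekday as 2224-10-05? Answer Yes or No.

Yes

From Oct 5, 2224 to May 12, 2246 is 7889 days.
7889 mod 7 = 0, so they are the same weekday.
(Oct 5, 2224 is a Tuesday; May 12, 2246 is a Tuesday.)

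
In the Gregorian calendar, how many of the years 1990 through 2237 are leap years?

60

Multiples of 4 in [1990,2237]: 62.
Of those, multiples of 100: 3 (not leap unless ÷400).
Multiples of 400: 1.
Leap years = 62 − 3 + 1 = 60.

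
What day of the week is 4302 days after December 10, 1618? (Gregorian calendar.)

Friday

First find the weekday of Dec 10, 1618. Doomsday rule: the anchor day for the 1600s is Tuesday. For year 18: 18÷12 = 1 r 6, and 6÷4 = 1, so 1+6+1 = 8.
Tuesday + 8 ≡ Wednesday — that's 1618's doomsday.
In December the doomsday date is Dec 12.
Dec 10 is 2 days before Dec 12; 2 mod 7 = 2, so Wednesday − 2 = Monday.
4302 mod 7 = 4, so 4302 days after a Monday is Monday + 4 = Friday.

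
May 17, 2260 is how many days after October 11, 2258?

584

Oct 11, 2258 → Oct 11, 2259: 365 days.
Oct 11, 2259 → Nov 11, 2259: 31 days (October has 31).
Nov 11, 2259 → Dec 11, 2259: 30 days (November has 30).
Dec 11, 2259 → Jan 11, 2260: 31 days (December has 31).
Jan 11, 2260 → Feb 11, 2260: 31 days (January has 31).
Feb 11, 2260 → Mar 11, 2260: 29 days (February has 29).
Mar 11, 2260 → Apr 11, 2260: 31 days (March has 31).
Apr 11, 2260 → May 11, 2260: 30 days (April has 30).
May 11, 2260 → May 17, 2260: 6 days.
Total: 584 days.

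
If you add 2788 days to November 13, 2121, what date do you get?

+365 (one year) → Nov 13, 2122 (2423 left).
+365 (one year) → Nov 13, 2123 (2058 left).
+366 (one year; includes Feb 29, 2124) → Nov 13, 2124 (1692 left).
+365 (one year) → Nov 13, 2125 (1327 left).
+365 (one year) → Nov 13, 2126 (962 left).
+365 (one year) → Nov 13, 2127 (597 left).
+366 (one year; includes Feb 29, 2128) → Nov 13, 2128 (231 left).
Nov has 30 days: +18 → Dec 1, 2128 (213 left).
Dec has 31 days: +31 → Jan 1, 2129 (182 left).
Jan has 31 days: +31 → Feb 1, 2129 (151 left).
Feb has 28 days: +28 → Mar 1, 2129 (123 left).
Mar has 31 days: +31 → Apr 1, 2129 (92 left).
Apr has 30 days: +30 → May 1, 2129 (62 left).
May has 31 days: +31 → Jun 1, 2129 (31 left).
Jun has 30 days: +30 → Jul 1, 2129 (1 left).
+1 → Jul 2, 2129.

July 2, 2129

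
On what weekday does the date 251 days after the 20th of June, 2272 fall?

Wednesday

Jun 20, 2272 is a Thursday.
251 mod 7 = 6, so 251 days after a Thursday is Thursday + 6 = Wednesday.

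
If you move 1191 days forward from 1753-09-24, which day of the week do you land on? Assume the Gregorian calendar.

First find the weekday of Sep 24, 1753. Doomsday rule: the anchor day for the 1700s is Sunday. For year 53: 53÷12 = 4 r 5, and 5÷4 = 1, so 4+5+1 = 10.
Sunday + 10 ≡ Wednesday — that's 1753's doomsday.
In September the doomsday date is Sep 5.
Sep 24 is 19 days after Sep 5; 19 mod 7 = 5, so Wednesday + 5 = Monday.
1191 mod 7 = 1, so 1191 days after a Monday is Monday + 1 = Tuesday.

Tuesday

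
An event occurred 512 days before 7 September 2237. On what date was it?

April 13, 2236

−365 (one year) → Sep 7, 2236 (147 left).
−7 → Aug 31, 2236 (end of Aug, 31 days; 140 left).
−31 → Jul 31, 2236 (end of Jul, 31 days; 109 left).
−31 → Jun 30, 2236 (end of Jun, 30 days; 78 left).
−30 → May 31, 2236 (end of May, 31 days; 48 left).
−31 → Apr 30, 2236 (end of Apr, 30 days; 17 left).
−17 → Apr 13, 2236.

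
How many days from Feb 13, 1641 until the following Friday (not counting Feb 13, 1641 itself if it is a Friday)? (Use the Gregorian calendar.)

Feb 13, 1641 is a Wednesday.
From Wednesday to the next Friday is 2 days.

2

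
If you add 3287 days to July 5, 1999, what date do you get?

+366 (one year; includes Feb 29, 2000) → Jul 5, 2000 (2921 left).
+365 (one year) → Jul 5, 2001 (2556 left).
+365 (one year) → Jul 5, 2002 (2191 left).
+365 (one year) → Jul 5, 2003 (1826 left).
+366 (one year; includes Feb 29, 2004) → Jul 5, 2004 (1460 left).
+365 (one year) → Jul 5, 2005 (1095 left).
+365 (one year) → Jul 5, 2006 (730 left).
+365 (one year) → Jul 5, 2007 (365 left).
Jul has 31 days: +27 → Aug 1, 2007 (338 left).
Aug has 31 days: +31 → Sep 1, 2007 (307 left).
Sep has 30 days: +30 → Oct 1, 2007 (277 left).
Oct has 31 days: +31 → Nov 1, 2007 (246 left).
Nov has 30 days: +30 → Dec 1, 2007 (216 left).
Dec has 31 days: +31 → Jan 1, 2008 (185 left).
Jan has 31 days: +31 → Feb 1, 2008 (154 left).
Feb has 29 days: +29 → Mar 1, 2008 (125 left).
Mar has 31 days: +31 → Apr 1, 2008 (94 left).
Apr has 30 days: +30 → May 1, 2008 (64 left).
May has 31 days: +31 → Jun 1, 2008 (33 left).
Jun has 30 days: +30 → Jul 1, 2008 (3 left).
+3 → Jul 4, 2008.

July 4, 2008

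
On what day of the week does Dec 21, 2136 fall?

Doomsday rule: the anchor day for the 2100s is Sunday. For year 36: 36÷12 = 3 r 0, and 0÷4 = 0, so 3+0+0 = 3.
Sunday + 3 ≡ Wednesday — that's 2136's doomsday.
In December the doomsday date is Dec 12.
Dec 21 is 9 days after Dec 12; 9 mod 7 = 2, so Wednesday + 2 = Friday.

Friday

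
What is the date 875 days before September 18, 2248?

April 27, 2246

−366 (one year; includes Feb 29, 2248) → Sep 18, 2247 (509 left).
−365 (one year) → Sep 18, 2246 (144 left).
−18 → Aug 31, 2246 (end of Aug, 31 days; 126 left).
−31 → Jul 31, 2246 (end of Jul, 31 days; 95 left).
−31 → Jun 30, 2246 (end of Jun, 30 days; 64 left).
−30 → May 31, 2246 (end of May, 31 days; 34 left).
−31 → Apr 30, 2246 (end of Apr, 30 days; 3 left).
−3 → Apr 27, 2246.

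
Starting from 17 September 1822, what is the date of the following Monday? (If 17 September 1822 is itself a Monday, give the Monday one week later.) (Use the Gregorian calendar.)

September 23, 1822

Sep 17, 1822 is a Tuesday.
From Tuesday to the next Monday is 6 days.
Sep 17, 1822 + 6 = Sep 23, 1822.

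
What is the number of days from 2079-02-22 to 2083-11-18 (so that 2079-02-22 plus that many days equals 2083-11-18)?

Feb 22, 2079 → Feb 22, 2080: 365 days.
Feb 22, 2080 → Feb 22, 2081: 366 days (Feb 29, 2080 is in that span).
Feb 22, 2081 → Feb 22, 2082: 365 days.
Feb 22, 2082 → Feb 22, 2083: 365 days.
Feb 22, 2083 → Mar 22, 2083: 28 days (February has 28).
Mar 22, 2083 → Apr 22, 2083: 31 days (March has 31).
Apr 22, 2083 → May 22, 2083: 30 days (April has 30).
May 22, 2083 → Jun 22, 2083: 31 days (May has 31).
Jun 22, 2083 → Jul 22, 2083: 30 days (June has 30).
Jul 22, 2083 → Aug 22, 2083: 31 days (July has 31).
Aug 22, 2083 → Sep 22, 2083: 31 days (August has 31).
Sep 22, 2083 → Oct 22, 2083: 30 days (September has 30).
Oct 22, 2083 → Nov 18, 2083: 27 days.
Total: 1730 days.

1730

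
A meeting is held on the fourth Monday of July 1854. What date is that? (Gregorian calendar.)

July 1, 1854 is a Saturday.
The first Monday is therefore July 3 (2 days later).
The fourth Monday is 3 + 3×7 = July 24.

July 24, 1854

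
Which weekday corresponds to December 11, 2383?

Doomsday rule: the anchor day for the 2300s is Wednesday. For year 83: 83÷12 = 6 r 11, and 11÷4 = 2, so 6+11+2 = 19.
Wednesday + 19 ≡ Monday — that's 2383's doomsday.
In December the doomsday date is Dec 12.
Dec 11 is 1 day before Dec 12; 1 mod 7 = 1, so Monday − 1 = Sunday.

Sunday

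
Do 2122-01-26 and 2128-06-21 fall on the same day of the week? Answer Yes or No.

Yes

From Jan 26, 2122 to Jun 21, 2128 is 2338 days.
2338 mod 7 = 0, so they are the same weekday.
(Jan 26, 2122 is a Monday; Jun 21, 2128 is a Monday.)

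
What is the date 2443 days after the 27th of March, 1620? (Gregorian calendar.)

+365 (one year) → Mar 27, 1621 (2078 left).
+365 (one year) → Mar 27, 1622 (1713 left).
+365 (one year) → Mar 27, 1623 (1348 left).
+366 (one year; includes Feb 29, 1624) → Mar 27, 1624 (982 left).
+365 (one year) → Mar 27, 1625 (617 left).
+365 (one year) → Mar 27, 1626 (252 left).
Mar has 31 days: +5 → Apr 1, 1626 (247 left).
Apr has 30 days: +30 → May 1, 1626 (217 left).
May has 31 days: +31 → Jun 1, 1626 (186 left).
Jun has 30 days: +30 → Jul 1, 1626 (156 left).
Jul has 31 days: +31 → Aug 1, 1626 (125 left).
Aug has 31 days: +31 → Sep 1, 1626 (94 left).
Sep has 30 days: +30 → Oct 1, 1626 (64 left).
Oct has 31 days: +31 → Nov 1, 1626 (33 left).
Nov has 30 days: +30 → Dec 1, 1626 (3 left).
+3 → Dec 4, 1626.

December 4, 1626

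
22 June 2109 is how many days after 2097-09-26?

4286

Sep 26, 2097 → Sep 26, 2098: 365 days.
Sep 26, 2098 → Sep 26, 2099: 365 days.
Sep 26, 2099 → Sep 26, 2100: 365 days.
Sep 26, 2100 → Sep 26, 2101: 365 days.
Sep 26, 2101 → Sep 26, 2102: 365 days.
Sep 26, 2102 → Sep 26, 2103: 365 days.
Sep 26, 2103 → Sep 26, 2104: 366 days (Feb 29, 2104 is in that span).
Sep 26, 2104 → Sep 26, 2105: 365 days.
Sep 26, 2105 → Sep 26, 2106: 365 days.
Sep 26, 2106 → Sep 26, 2107: 365 days.
Sep 26, 2107 → Sep 26, 2108: 366 days (Feb 29, 2108 is in that span).
Sep 26, 2108 → Oct 26, 2108: 30 days (September has 30).
Oct 26, 2108 → Nov 26, 2108: 31 days (October has 31).
Nov 26, 2108 → Dec 26, 2108: 30 days (November has 30).
Dec 26, 2108 → Jan 26, 2109: 31 days (December has 31).
Jan 26, 2109 → Feb 26, 2109: 31 days (January has 31).
Feb 26, 2109 → Mar 26, 2109: 28 days (February has 28).
Mar 26, 2109 → Apr 26, 2109: 31 days (March has 31).
Apr 26, 2109 → May 26, 2109: 30 days (April has 30).
May 26, 2109 → Jun 22, 2109: 27 days.
Total: 4286 days.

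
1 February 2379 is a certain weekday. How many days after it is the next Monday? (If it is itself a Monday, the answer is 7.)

Feb 1, 2379 is a Thursday.
From Thursday to the next Monday is 4 days.

4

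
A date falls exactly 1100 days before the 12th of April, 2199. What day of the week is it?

Thursday

Apr 12, 2199 is a Friday.
1100 mod 7 = 1, so 1100 days before a Friday is Friday − 1 = Thursday.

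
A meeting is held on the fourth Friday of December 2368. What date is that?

December 1, 2368 is a Sunday.
The first Friday is therefore December 6 (5 days later).
The fourth Friday is 6 + 3×7 = December 27.

December 27, 2368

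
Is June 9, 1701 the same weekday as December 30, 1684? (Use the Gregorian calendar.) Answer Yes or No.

From Dec 30, 1684 to Jun 9, 1701 is 6004 days.
6004 mod 7 = 5, so they are different weekdays.
(Dec 30, 1684 is a Saturday; Jun 9, 1701 is a Thursday.)

No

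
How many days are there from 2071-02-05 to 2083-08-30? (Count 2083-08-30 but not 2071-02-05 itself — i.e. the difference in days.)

Feb 5, 2071 → Feb 5, 2072: 365 days.
Feb 5, 2072 → Feb 5, 2073: 366 days (Feb 29, 2072 is in that span).
Feb 5, 2073 → Feb 5, 2074: 365 days.
Feb 5, 2074 → Feb 5, 2075: 365 days.
Feb 5, 2075 → Feb 5, 2076: 365 days.
Feb 5, 2076 → Feb 5, 2077: 366 days (Feb 29, 2076 is in that span).
Feb 5, 2077 → Feb 5, 2078: 365 days.
Feb 5, 2078 → Feb 5, 2079: 365 days.
Feb 5, 2079 → Feb 5, 2080: 365 days.
Feb 5, 2080 → Feb 5, 2081: 366 days (Feb 29, 2080 is in that span).
Feb 5, 2081 → Feb 5, 2082: 365 days.
Feb 5, 2082 → Feb 5, 2083: 365 days.
Feb 5, 2083 → Mar 5, 2083: 28 days (February has 28).
Mar 5, 2083 → Apr 5, 2083: 31 days (March has 31).
Apr 5, 2083 → May 5, 2083: 30 days (April has 30).
May 5, 2083 → Jun 5, 2083: 31 days (May has 31).
Jun 5, 2083 → Jul 5, 2083: 30 days (June has 30).
Jul 5, 2083 → Aug 5, 2083: 31 days (July has 31).
Aug 5, 2083 → Aug 30, 2083: 25 days.
Total: 4589 days.

4589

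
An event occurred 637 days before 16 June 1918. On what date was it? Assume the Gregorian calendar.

−365 (one year) → Jun 16, 1917 (272 left).
−16 → May 31, 1917 (end of May, 31 days; 256 left).
−31 → Apr 30, 1917 (end of Apr, 30 days; 225 left).
−30 → Mar 31, 1917 (end of Mar, 31 days; 195 left).
−31 → Feb 28, 1917 (end of Feb, 28 days; 164 left).
−28 → Jan 31, 1917 (end of Jan, 31 days; 136 left).
−31 → Dec 31, 1916 (end of Dec, 31 days; 105 left).
−31 → Nov 30, 1916 (end of Nov, 30 days; 74 left).
−30 → Oct 31, 1916 (end of Oct, 31 days; 44 left).
−31 → Sep 30, 1916 (end of Sep, 30 days; 13 left).
−13 → Sep 17, 1916.

September 17, 1916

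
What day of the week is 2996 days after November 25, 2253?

First find the weekday of Nov 25, 2253. Doomsday rule: the anchor day for the 2200s is Friday. For year 53: 53÷12 = 4 r 5, and 5÷4 = 1, so 4+5+1 = 10.
Friday + 10 ≡ Monday — that's 2253's doomsday.
In November the doomsday date is Nov 7.
Nov 25 is 18 days after Nov 7; 18 mod 7 = 4, so Monday + 4 = Friday.
2996 mod 7 = 0, so 2996 days after a Friday is Friday + 0 = Friday.

Friday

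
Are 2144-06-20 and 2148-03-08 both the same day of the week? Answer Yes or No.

No

From Jun 20, 2144 to Mar 8, 2148 is 1357 days.
1357 mod 7 = 6, so they are different weekdays.
(Jun 20, 2144 is a Saturday; Mar 8, 2148 is a Friday.)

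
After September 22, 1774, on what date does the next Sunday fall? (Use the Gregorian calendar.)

Sep 22, 1774 is a Thursday.
From Thursday to the next Sunday is 3 days.
Sep 22, 1774 + 3 = Sep 25, 1774.

September 25, 1774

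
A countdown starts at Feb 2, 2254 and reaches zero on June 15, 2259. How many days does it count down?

1959

Feb 2, 2254 → Feb 2, 2255: 365 days.
Feb 2, 2255 → Feb 2, 2256: 365 days.
Feb 2, 2256 → Feb 2, 2257: 366 days (Feb 29, 2256 is in that span).
Feb 2, 2257 → Feb 2, 2258: 365 days.
Feb 2, 2258 → Feb 2, 2259: 365 days.
Feb 2, 2259 → Mar 2, 2259: 28 days (February has 28).
Mar 2, 2259 → Apr 2, 2259: 31 days (March has 31).
Apr 2, 2259 → May 2, 2259: 30 days (April has 30).
May 2, 2259 → Jun 2, 2259: 31 days (May has 31).
Jun 2, 2259 → Jun 15, 2259: 13 days.
Total: 1959 days.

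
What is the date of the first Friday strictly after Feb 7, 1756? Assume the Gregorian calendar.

February 13, 1756

Feb 7, 1756 is a Saturday.
From Saturday to the next Friday is 6 days.
Feb 7, 1756 + 6 = Feb 13, 1756.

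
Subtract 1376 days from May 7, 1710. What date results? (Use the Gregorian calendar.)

−365 (one year) → May 7, 1709 (1011 left).
−365 (one year) → May 7, 1708 (646 left).
−366 (one year; includes Feb 29, 1708) → May 7, 1707 (280 left).
−7 → Apr 30, 1707 (end of Apr, 30 days; 273 left).
−30 → Mar 31, 1707 (end of Mar, 31 days; 243 left).
−31 → Feb 28, 1707 (end of Feb, 28 days; 212 left).
−28 → Jan 31, 1707 (end of Jan, 31 days; 184 left).
−31 → Dec 31, 1706 (end of Dec, 31 days; 153 left).
−31 → Nov 30, 1706 (end of Nov, 30 days; 122 left).
−30 → Oct 31, 1706 (end of Oct, 31 days; 92 left).
−31 → Sep 30, 1706 (end of Sep, 30 days; 61 left).
−30 → Aug 31, 1706 (end of Aug, 31 days; 31 left).
−31 → Jul 31, 1706 (end of Jul, 31 days; 0 left).

July 31, 1706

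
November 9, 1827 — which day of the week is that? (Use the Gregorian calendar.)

Friday

January 1, 1827 is a Monday.
Jan 1, 1827 → Feb 1, 1827: 31 days (January has 31).
Feb 1, 1827 → Mar 1, 1827: 28 days (February has 28).
Mar 1, 1827 → Apr 1, 1827: 31 days (March has 31).
Apr 1, 1827 → May 1, 1827: 30 days (April has 30).
May 1, 1827 → Jun 1, 1827: 31 days (May has 31).
Jun 1, 1827 → Jul 1, 1827: 30 days (June has 30).
Jul 1, 1827 → Aug 1, 1827: 31 days (July has 31).
Aug 1, 1827 → Sep 1, 1827: 31 days (August has 31).
Sep 1, 1827 → Oct 1, 1827: 30 days (September has 30).
Oct 1, 1827 → Nov 1, 1827: 31 days (October has 31).
Nov 1, 1827 → Nov 9, 1827: 8 days.
Total: 312 days.
312 mod 7 = 4, so Monday + 4 = Friday.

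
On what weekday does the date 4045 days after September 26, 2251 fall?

Thursday

First find the weekday of Sep 26, 2251. Doomsday rule: the anchor day for the 2200s is Friday. For year 51: 51÷12 = 4 r 3, and 3÷4 = 0, so 4+3+0 = 7.
Friday + 7 ≡ Friday — that's 2251's doomsday.
In September the doomsday date is Sep 5.
Sep 26 is 21 days after Sep 5; 21 mod 7 = 0, so Friday + 0 = Friday.
4045 mod 7 = 6, so 4045 days after a Friday is Friday + 6 = Thursday.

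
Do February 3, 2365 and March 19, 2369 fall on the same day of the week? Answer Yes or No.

From Feb 3, 2365 to Mar 19, 2369 is 1505 days.
1505 mod 7 = 0, so they are the same weekday.
(Feb 3, 2365 is a Wednesday; Mar 19, 2369 is a Wednesday.)

Yes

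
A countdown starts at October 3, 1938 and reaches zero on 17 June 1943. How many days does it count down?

Oct 3, 1938 → Oct 3, 1939: 365 days.
Oct 3, 1939 → Oct 3, 1940: 366 days (Feb 29, 1940 is in that span).
Oct 3, 1940 → Oct 3, 1941: 365 days.
Oct 3, 1941 → Oct 3, 1942: 365 days.
Oct 3, 1942 → Nov 3, 1942: 31 days (October has 31).
Nov 3, 1942 → Dec 3, 1942: 30 days (November has 30).
Dec 3, 1942 → Jan 3, 1943: 31 days (December has 31).
Jan 3, 1943 → Feb 3, 1943: 31 days (January has 31).
Feb 3, 1943 → Mar 3, 1943: 28 days (February has 28).
Mar 3, 1943 → Apr 3, 1943: 31 days (March has 31).
Apr 3, 1943 → May 3, 1943: 30 days (April has 30).
May 3, 1943 → Jun 3, 1943: 31 days (May has 31).
Jun 3, 1943 → Jun 17, 1943: 14 days.
Total: 1718 days.

1718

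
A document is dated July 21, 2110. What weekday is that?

Monday

Doomsday rule: the anchor day for the 2100s is Sunday. For year 10: 10÷12 = 0 r 10, and 10÷4 = 2, so 0+10+2 = 12.
Sunday + 12 ≡ Friday — that's 2110's doomsday.
In July the doomsday date is Jul 11.
Jul 21 is 10 days after Jul 11; 10 mod 7 = 3, so Friday + 3 = Monday.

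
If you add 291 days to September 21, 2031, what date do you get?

Sep has 30 days: +10 → Oct 1, 2031 (281 left).
Oct has 31 days: +31 → Nov 1, 2031 (250 left).
Nov has 30 days: +30 → Dec 1, 2031 (220 left).
Dec has 31 days: +31 → Jan 1, 2032 (189 left).
Jan has 31 days: +31 → Feb 1, 2032 (158 left).
Feb has 29 days: +29 → Mar 1, 2032 (129 left).
Mar has 31 days: +31 → Apr 1, 2032 (98 left).
Apr has 30 days: +30 → May 1, 2032 (68 left).
May has 31 days: +31 → Jun 1, 2032 (37 left).
Jun has 30 days: +30 → Jul 1, 2032 (7 left).
+7 → Jul 8, 2032.

July 8, 2032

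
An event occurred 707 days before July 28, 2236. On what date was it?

−366 (one year; includes Feb 29, 2236) → Jul 28, 2235 (341 left).
−28 → Jun 30, 2235 (end of Jun, 30 days; 313 left).
−30 → May 31, 2235 (end of May, 31 days; 283 left).
−31 → Apr 30, 2235 (end of Apr, 30 days; 252 left).
−30 → Mar 31, 2235 (end of Mar, 31 days; 222 left).
−31 → Feb 28, 2235 (end of Feb, 28 days; 191 left).
−28 → Jan 31, 2235 (end of Jan, 31 days; 163 left).
−31 → Dec 31, 2234 (end of Dec, 31 days; 132 left).
−31 → Nov 30, 2234 (end of Nov, 30 days; 101 left).
−30 → Oct 31, 2234 (end of Oct, 31 days; 71 left).
−31 → Sep 30, 2234 (end of Sep, 30 days; 40 left).
−30 → Aug 31, 2234 (end of Aug, 31 days; 10 left).
−10 → Aug 21, 2234.

August 21, 2234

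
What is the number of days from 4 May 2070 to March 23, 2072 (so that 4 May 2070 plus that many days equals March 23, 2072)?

689

May 4, 2070 → May 4, 2071: 365 days.
May 4, 2071 → Jun 4, 2071: 31 days (May has 31).
Jun 4, 2071 → Jul 4, 2071: 30 days (June has 30).
Jul 4, 2071 → Aug 4, 2071: 31 days (July has 31).
Aug 4, 2071 → Sep 4, 2071: 31 days (August has 31).
Sep 4, 2071 → Oct 4, 2071: 30 days (September has 30).
Oct 4, 2071 → Nov 4, 2071: 31 days (October has 31).
Nov 4, 2071 → Dec 4, 2071: 30 days (November has 30).
Dec 4, 2071 → Jan 4, 2072: 31 days (December has 31).
Jan 4, 2072 → Feb 4, 2072: 31 days (January has 31).
Feb 4, 2072 → Mar 4, 2072: 29 days (February has 29).
Mar 4, 2072 → Mar 23, 2072: 19 days.
Total: 689 days.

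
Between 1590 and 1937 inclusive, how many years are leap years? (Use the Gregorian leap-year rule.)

Multiples of 4 in [1590,1937]: 87.
Of those, multiples of 100: 4 (not leap unless ÷400).
Multiples of 400: 1.
Leap years = 87 − 4 + 1 = 84.

84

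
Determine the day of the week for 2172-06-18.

Doomsday rule: the anchor day for the 2100s is Sunday. For year 72: 72÷12 = 6 r 0, and 0÷4 = 0, so 6+0+0 = 6.
Sunday + 6 ≡ Saturday — that's 2172's doomsday.
In June the doomsday date is Jun 6.
Jun 18 is 12 days after Jun 6; 12 mod 7 = 5, so Saturday + 5 = Thursday.

Thursday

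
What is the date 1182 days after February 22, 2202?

May 19, 2205

+365 (one year) → Feb 22, 2203 (817 left).
+365 (one year) → Feb 22, 2204 (452 left).
+366 (one year; includes Feb 29, 2204) → Feb 22, 2205 (86 left).
Feb has 28 days: +7 → Mar 1, 2205 (79 left).
Mar has 31 days: +31 → Apr 1, 2205 (48 left).
Apr has 30 days: +30 → May 1, 2205 (18 left).
+18 → May 19, 2205.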